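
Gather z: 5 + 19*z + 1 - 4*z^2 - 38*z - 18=-4*z^2 - 19*z - 12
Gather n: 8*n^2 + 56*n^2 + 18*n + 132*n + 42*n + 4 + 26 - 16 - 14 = 64*n^2 + 192*n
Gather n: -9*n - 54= -9*n - 54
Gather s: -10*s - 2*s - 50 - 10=-12*s - 60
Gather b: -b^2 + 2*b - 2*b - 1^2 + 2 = 1 - b^2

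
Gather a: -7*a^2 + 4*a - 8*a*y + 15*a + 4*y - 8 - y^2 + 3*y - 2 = -7*a^2 + a*(19 - 8*y) - y^2 + 7*y - 10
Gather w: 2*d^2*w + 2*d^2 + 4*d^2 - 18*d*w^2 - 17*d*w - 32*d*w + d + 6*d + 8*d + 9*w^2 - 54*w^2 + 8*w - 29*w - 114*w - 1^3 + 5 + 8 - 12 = 6*d^2 + 15*d + w^2*(-18*d - 45) + w*(2*d^2 - 49*d - 135)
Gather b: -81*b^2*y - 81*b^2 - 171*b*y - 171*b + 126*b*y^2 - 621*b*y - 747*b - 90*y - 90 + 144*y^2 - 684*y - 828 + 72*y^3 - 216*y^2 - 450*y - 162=b^2*(-81*y - 81) + b*(126*y^2 - 792*y - 918) + 72*y^3 - 72*y^2 - 1224*y - 1080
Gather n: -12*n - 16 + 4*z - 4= -12*n + 4*z - 20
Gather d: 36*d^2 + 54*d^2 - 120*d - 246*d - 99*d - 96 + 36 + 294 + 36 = 90*d^2 - 465*d + 270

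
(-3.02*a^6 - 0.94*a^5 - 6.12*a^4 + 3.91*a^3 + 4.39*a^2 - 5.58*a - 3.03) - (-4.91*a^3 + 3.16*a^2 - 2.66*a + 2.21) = -3.02*a^6 - 0.94*a^5 - 6.12*a^4 + 8.82*a^3 + 1.23*a^2 - 2.92*a - 5.24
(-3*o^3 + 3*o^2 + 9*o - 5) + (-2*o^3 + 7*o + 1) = -5*o^3 + 3*o^2 + 16*o - 4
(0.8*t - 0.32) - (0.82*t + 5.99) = -0.0199999999999999*t - 6.31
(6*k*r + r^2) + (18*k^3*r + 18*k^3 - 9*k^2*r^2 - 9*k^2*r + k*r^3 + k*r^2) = 18*k^3*r + 18*k^3 - 9*k^2*r^2 - 9*k^2*r + k*r^3 + k*r^2 + 6*k*r + r^2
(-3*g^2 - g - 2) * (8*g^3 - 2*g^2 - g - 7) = -24*g^5 - 2*g^4 - 11*g^3 + 26*g^2 + 9*g + 14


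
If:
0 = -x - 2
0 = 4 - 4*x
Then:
No Solution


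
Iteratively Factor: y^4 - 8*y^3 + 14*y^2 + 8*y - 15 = (y - 3)*(y^3 - 5*y^2 - y + 5) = (y - 3)*(y - 1)*(y^2 - 4*y - 5) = (y - 3)*(y - 1)*(y + 1)*(y - 5)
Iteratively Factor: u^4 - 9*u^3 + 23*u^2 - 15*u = (u)*(u^3 - 9*u^2 + 23*u - 15) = u*(u - 1)*(u^2 - 8*u + 15) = u*(u - 5)*(u - 1)*(u - 3)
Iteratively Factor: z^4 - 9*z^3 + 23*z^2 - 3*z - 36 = (z + 1)*(z^3 - 10*z^2 + 33*z - 36) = (z - 4)*(z + 1)*(z^2 - 6*z + 9) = (z - 4)*(z - 3)*(z + 1)*(z - 3)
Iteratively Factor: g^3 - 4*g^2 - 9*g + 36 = (g - 3)*(g^2 - g - 12) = (g - 3)*(g + 3)*(g - 4)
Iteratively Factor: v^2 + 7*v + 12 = (v + 3)*(v + 4)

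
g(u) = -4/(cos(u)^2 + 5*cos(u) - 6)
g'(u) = -4*(2*sin(u)*cos(u) + 5*sin(u))/(cos(u)^2 + 5*cos(u) - 6)^2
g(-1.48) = 0.72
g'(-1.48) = 0.67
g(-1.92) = 0.53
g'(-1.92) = 0.28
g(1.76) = 0.58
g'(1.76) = -0.38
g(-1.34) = 0.83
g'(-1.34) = 0.92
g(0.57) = 3.70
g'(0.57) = -12.33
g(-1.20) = 0.99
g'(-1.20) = 1.30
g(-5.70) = 3.54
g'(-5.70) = -11.51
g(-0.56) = 3.82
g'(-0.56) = 13.00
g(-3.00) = 0.40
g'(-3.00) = 0.02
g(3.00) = 0.40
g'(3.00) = -0.02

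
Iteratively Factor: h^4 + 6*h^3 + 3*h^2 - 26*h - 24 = (h + 3)*(h^3 + 3*h^2 - 6*h - 8) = (h + 3)*(h + 4)*(h^2 - h - 2) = (h - 2)*(h + 3)*(h + 4)*(h + 1)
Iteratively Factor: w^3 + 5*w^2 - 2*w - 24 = (w + 3)*(w^2 + 2*w - 8) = (w - 2)*(w + 3)*(w + 4)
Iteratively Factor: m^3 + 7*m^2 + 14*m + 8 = (m + 2)*(m^2 + 5*m + 4) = (m + 1)*(m + 2)*(m + 4)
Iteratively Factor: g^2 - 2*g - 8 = (g - 4)*(g + 2)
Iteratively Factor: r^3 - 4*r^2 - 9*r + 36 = (r - 4)*(r^2 - 9) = (r - 4)*(r + 3)*(r - 3)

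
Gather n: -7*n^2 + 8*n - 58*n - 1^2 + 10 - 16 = -7*n^2 - 50*n - 7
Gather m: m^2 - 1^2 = m^2 - 1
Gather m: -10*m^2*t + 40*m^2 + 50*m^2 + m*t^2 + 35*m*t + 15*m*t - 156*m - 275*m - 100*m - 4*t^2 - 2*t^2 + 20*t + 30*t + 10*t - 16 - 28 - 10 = m^2*(90 - 10*t) + m*(t^2 + 50*t - 531) - 6*t^2 + 60*t - 54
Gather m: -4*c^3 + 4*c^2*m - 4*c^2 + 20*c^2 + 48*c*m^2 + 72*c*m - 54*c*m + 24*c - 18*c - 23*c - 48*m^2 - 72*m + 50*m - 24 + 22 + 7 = -4*c^3 + 16*c^2 - 17*c + m^2*(48*c - 48) + m*(4*c^2 + 18*c - 22) + 5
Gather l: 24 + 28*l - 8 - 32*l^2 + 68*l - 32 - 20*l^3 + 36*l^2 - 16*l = -20*l^3 + 4*l^2 + 80*l - 16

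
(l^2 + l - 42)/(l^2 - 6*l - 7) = (-l^2 - l + 42)/(-l^2 + 6*l + 7)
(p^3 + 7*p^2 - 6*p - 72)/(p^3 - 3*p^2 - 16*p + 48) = (p + 6)/(p - 4)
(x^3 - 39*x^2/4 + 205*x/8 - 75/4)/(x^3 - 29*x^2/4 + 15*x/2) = (x - 5/2)/x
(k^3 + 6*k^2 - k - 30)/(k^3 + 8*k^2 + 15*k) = (k - 2)/k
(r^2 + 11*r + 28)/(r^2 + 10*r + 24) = (r + 7)/(r + 6)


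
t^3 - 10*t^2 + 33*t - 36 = (t - 4)*(t - 3)^2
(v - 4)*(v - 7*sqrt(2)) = v^2 - 7*sqrt(2)*v - 4*v + 28*sqrt(2)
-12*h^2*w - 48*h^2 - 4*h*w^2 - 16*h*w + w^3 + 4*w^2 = (-6*h + w)*(2*h + w)*(w + 4)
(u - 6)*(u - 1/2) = u^2 - 13*u/2 + 3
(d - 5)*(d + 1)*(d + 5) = d^3 + d^2 - 25*d - 25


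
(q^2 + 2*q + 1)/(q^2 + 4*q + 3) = (q + 1)/(q + 3)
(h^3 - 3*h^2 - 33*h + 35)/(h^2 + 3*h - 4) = (h^2 - 2*h - 35)/(h + 4)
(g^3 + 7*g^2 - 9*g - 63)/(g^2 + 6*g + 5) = (g^3 + 7*g^2 - 9*g - 63)/(g^2 + 6*g + 5)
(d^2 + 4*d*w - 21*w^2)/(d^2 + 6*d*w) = (d^2 + 4*d*w - 21*w^2)/(d*(d + 6*w))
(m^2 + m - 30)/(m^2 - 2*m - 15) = (m + 6)/(m + 3)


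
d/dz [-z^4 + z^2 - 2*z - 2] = -4*z^3 + 2*z - 2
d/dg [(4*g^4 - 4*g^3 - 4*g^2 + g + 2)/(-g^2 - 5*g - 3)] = (-8*g^5 - 56*g^4 - 8*g^3 + 57*g^2 + 28*g + 7)/(g^4 + 10*g^3 + 31*g^2 + 30*g + 9)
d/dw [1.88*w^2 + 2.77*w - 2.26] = 3.76*w + 2.77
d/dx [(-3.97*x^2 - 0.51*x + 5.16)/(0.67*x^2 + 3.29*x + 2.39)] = (-12.7196*x^2 - 25.891*x - 18.1953)/(0.4489*x^4 + 4.4086*x^3 + 14.0267*x^2 + 15.7262*x + 5.7121)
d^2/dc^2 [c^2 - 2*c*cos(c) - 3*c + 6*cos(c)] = 2*c*cos(c) + 4*sin(c) - 6*cos(c) + 2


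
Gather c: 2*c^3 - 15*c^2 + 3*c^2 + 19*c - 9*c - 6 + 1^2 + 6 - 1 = 2*c^3 - 12*c^2 + 10*c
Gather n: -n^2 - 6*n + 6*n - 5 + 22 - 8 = 9 - n^2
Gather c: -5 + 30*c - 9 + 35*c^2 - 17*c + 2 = 35*c^2 + 13*c - 12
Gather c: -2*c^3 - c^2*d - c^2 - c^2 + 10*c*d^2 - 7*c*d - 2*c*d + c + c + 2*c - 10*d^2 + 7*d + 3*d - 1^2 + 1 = -2*c^3 + c^2*(-d - 2) + c*(10*d^2 - 9*d + 4) - 10*d^2 + 10*d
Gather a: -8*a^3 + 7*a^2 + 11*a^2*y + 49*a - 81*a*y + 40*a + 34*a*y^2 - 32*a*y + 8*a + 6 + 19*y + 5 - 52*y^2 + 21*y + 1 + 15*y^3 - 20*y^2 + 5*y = -8*a^3 + a^2*(11*y + 7) + a*(34*y^2 - 113*y + 97) + 15*y^3 - 72*y^2 + 45*y + 12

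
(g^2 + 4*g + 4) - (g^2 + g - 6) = 3*g + 10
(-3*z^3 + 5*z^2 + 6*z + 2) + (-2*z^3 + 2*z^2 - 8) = -5*z^3 + 7*z^2 + 6*z - 6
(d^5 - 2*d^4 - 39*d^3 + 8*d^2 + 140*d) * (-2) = -2*d^5 + 4*d^4 + 78*d^3 - 16*d^2 - 280*d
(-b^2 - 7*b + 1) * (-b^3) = b^5 + 7*b^4 - b^3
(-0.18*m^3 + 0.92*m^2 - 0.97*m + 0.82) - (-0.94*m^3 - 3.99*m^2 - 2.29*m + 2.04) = 0.76*m^3 + 4.91*m^2 + 1.32*m - 1.22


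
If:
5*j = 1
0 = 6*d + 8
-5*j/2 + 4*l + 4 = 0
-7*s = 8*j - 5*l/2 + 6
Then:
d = -4/3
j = 1/5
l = -7/8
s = -783/560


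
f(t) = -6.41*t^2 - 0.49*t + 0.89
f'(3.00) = -38.95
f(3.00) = -58.27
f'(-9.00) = 114.89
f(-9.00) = -513.91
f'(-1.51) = 18.87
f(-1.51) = -12.99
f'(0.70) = -9.46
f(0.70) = -2.59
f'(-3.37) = 42.71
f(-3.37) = -70.26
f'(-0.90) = 11.05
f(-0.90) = -3.86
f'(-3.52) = 44.64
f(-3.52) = -76.81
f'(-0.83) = 10.15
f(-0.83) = -3.12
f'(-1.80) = 22.59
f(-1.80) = -19.00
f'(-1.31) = 16.30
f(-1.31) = -9.47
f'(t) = -12.82*t - 0.49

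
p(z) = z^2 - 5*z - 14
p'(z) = 2*z - 5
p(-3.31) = 13.51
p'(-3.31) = -11.62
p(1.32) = -18.86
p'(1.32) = -2.36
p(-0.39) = -11.90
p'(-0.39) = -5.78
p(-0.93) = -8.49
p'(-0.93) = -6.86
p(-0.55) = -10.95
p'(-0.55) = -6.10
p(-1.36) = -5.35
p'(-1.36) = -7.72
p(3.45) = -19.35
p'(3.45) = 1.90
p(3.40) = -19.44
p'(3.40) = 1.80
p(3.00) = -20.00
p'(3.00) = 1.00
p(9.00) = 22.00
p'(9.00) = 13.00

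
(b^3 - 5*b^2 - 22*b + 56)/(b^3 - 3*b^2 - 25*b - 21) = (b^2 + 2*b - 8)/(b^2 + 4*b + 3)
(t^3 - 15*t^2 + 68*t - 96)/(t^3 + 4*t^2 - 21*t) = (t^2 - 12*t + 32)/(t*(t + 7))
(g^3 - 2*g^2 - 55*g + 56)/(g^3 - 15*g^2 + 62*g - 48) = (g + 7)/(g - 6)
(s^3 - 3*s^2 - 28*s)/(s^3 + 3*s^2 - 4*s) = (s - 7)/(s - 1)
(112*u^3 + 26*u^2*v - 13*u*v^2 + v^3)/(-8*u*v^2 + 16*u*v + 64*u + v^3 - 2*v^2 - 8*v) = (-14*u^2 - 5*u*v + v^2)/(v^2 - 2*v - 8)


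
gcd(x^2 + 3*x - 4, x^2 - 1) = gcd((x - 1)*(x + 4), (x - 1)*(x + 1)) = x - 1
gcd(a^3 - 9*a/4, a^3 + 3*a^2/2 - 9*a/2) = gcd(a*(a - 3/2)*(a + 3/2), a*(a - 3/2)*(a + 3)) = a^2 - 3*a/2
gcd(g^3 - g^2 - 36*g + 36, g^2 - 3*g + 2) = g - 1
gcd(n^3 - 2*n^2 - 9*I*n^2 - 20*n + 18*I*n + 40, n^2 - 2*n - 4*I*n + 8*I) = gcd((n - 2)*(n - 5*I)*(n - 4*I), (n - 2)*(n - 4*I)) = n^2 + n*(-2 - 4*I) + 8*I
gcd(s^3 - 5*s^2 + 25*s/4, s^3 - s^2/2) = s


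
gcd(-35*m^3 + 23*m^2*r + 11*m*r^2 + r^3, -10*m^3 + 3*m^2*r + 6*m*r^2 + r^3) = -5*m^2 + 4*m*r + r^2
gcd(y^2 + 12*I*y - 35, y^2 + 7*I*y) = y + 7*I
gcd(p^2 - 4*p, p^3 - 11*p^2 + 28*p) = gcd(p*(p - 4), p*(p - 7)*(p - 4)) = p^2 - 4*p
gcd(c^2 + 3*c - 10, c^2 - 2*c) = c - 2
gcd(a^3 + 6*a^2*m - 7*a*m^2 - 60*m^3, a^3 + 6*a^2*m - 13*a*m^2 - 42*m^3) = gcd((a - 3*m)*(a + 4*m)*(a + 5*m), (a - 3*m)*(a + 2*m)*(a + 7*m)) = a - 3*m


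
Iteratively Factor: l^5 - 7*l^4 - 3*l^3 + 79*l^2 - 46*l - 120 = (l + 3)*(l^4 - 10*l^3 + 27*l^2 - 2*l - 40) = (l - 2)*(l + 3)*(l^3 - 8*l^2 + 11*l + 20) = (l - 4)*(l - 2)*(l + 3)*(l^2 - 4*l - 5) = (l - 5)*(l - 4)*(l - 2)*(l + 3)*(l + 1)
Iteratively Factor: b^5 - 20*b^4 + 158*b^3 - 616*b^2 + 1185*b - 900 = (b - 4)*(b^4 - 16*b^3 + 94*b^2 - 240*b + 225) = (b - 4)*(b - 3)*(b^3 - 13*b^2 + 55*b - 75) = (b - 5)*(b - 4)*(b - 3)*(b^2 - 8*b + 15) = (b - 5)^2*(b - 4)*(b - 3)*(b - 3)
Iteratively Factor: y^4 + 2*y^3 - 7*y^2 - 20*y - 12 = (y + 1)*(y^3 + y^2 - 8*y - 12) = (y - 3)*(y + 1)*(y^2 + 4*y + 4) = (y - 3)*(y + 1)*(y + 2)*(y + 2)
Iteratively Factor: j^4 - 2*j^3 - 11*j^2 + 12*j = (j - 4)*(j^3 + 2*j^2 - 3*j) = (j - 4)*(j - 1)*(j^2 + 3*j) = j*(j - 4)*(j - 1)*(j + 3)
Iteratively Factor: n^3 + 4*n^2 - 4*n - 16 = (n - 2)*(n^2 + 6*n + 8) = (n - 2)*(n + 4)*(n + 2)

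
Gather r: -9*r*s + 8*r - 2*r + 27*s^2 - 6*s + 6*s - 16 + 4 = r*(6 - 9*s) + 27*s^2 - 12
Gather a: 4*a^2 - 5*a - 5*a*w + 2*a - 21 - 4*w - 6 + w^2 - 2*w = 4*a^2 + a*(-5*w - 3) + w^2 - 6*w - 27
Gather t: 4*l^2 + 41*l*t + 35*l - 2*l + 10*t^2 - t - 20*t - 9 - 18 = 4*l^2 + 33*l + 10*t^2 + t*(41*l - 21) - 27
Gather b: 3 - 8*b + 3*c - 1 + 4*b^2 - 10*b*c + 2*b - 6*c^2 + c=4*b^2 + b*(-10*c - 6) - 6*c^2 + 4*c + 2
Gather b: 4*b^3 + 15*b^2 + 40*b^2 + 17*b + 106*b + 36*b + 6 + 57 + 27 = 4*b^3 + 55*b^2 + 159*b + 90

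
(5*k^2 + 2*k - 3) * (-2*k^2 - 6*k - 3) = -10*k^4 - 34*k^3 - 21*k^2 + 12*k + 9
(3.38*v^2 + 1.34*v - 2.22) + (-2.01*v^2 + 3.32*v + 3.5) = 1.37*v^2 + 4.66*v + 1.28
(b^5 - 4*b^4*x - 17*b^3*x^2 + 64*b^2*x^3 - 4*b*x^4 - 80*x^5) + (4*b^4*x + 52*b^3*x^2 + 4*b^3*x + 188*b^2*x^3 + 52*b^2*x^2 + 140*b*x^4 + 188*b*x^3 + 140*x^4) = b^5 + 35*b^3*x^2 + 4*b^3*x + 252*b^2*x^3 + 52*b^2*x^2 + 136*b*x^4 + 188*b*x^3 - 80*x^5 + 140*x^4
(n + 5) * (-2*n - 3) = -2*n^2 - 13*n - 15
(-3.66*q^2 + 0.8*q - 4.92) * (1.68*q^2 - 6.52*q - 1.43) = -6.1488*q^4 + 25.2072*q^3 - 8.2478*q^2 + 30.9344*q + 7.0356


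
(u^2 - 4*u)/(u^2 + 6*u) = (u - 4)/(u + 6)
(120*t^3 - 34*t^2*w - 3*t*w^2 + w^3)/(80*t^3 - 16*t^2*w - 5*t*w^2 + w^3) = (6*t + w)/(4*t + w)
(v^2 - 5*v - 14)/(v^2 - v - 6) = (v - 7)/(v - 3)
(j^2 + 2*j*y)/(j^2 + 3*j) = (j + 2*y)/(j + 3)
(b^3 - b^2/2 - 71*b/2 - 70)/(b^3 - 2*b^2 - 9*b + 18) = (2*b^3 - b^2 - 71*b - 140)/(2*(b^3 - 2*b^2 - 9*b + 18))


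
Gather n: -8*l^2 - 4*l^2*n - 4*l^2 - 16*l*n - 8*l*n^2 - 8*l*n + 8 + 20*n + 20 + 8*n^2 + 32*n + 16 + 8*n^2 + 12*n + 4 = -12*l^2 + n^2*(16 - 8*l) + n*(-4*l^2 - 24*l + 64) + 48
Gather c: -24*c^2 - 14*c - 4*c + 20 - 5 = -24*c^2 - 18*c + 15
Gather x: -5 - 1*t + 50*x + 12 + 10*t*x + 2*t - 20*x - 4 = t + x*(10*t + 30) + 3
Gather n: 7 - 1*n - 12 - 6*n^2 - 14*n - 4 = -6*n^2 - 15*n - 9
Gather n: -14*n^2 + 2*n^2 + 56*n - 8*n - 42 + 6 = -12*n^2 + 48*n - 36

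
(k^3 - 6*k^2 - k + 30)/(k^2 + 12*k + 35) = (k^3 - 6*k^2 - k + 30)/(k^2 + 12*k + 35)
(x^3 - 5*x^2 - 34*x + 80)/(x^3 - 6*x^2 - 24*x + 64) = (x + 5)/(x + 4)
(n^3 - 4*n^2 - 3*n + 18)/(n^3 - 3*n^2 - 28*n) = (-n^3 + 4*n^2 + 3*n - 18)/(n*(-n^2 + 3*n + 28))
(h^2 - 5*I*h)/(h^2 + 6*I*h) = (h - 5*I)/(h + 6*I)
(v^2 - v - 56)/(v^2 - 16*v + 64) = (v + 7)/(v - 8)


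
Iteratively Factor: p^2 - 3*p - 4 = (p - 4)*(p + 1)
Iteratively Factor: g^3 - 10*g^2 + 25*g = (g - 5)*(g^2 - 5*g) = g*(g - 5)*(g - 5)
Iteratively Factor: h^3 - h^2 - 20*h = (h)*(h^2 - h - 20) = h*(h - 5)*(h + 4)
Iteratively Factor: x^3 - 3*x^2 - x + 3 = (x - 3)*(x^2 - 1) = (x - 3)*(x + 1)*(x - 1)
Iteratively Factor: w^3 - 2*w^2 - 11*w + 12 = (w + 3)*(w^2 - 5*w + 4) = (w - 1)*(w + 3)*(w - 4)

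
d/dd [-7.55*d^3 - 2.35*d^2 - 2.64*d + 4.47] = -22.65*d^2 - 4.7*d - 2.64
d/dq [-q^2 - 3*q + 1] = -2*q - 3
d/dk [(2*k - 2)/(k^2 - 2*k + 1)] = -2/(k^2 - 2*k + 1)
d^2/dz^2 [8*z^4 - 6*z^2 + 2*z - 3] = 96*z^2 - 12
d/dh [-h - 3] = -1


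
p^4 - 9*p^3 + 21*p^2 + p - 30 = (p - 5)*(p - 3)*(p - 2)*(p + 1)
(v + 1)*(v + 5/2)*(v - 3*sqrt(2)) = v^3 - 3*sqrt(2)*v^2 + 7*v^2/2 - 21*sqrt(2)*v/2 + 5*v/2 - 15*sqrt(2)/2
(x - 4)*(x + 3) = x^2 - x - 12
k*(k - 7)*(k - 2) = k^3 - 9*k^2 + 14*k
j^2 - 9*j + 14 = (j - 7)*(j - 2)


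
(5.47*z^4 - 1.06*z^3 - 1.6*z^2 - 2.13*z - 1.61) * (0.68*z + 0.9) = 3.7196*z^5 + 4.2022*z^4 - 2.042*z^3 - 2.8884*z^2 - 3.0118*z - 1.449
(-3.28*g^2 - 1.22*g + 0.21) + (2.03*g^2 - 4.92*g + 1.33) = -1.25*g^2 - 6.14*g + 1.54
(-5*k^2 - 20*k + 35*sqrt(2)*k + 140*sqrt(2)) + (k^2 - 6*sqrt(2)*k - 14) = -4*k^2 - 20*k + 29*sqrt(2)*k - 14 + 140*sqrt(2)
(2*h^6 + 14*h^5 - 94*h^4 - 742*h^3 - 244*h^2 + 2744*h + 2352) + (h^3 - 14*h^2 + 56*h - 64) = 2*h^6 + 14*h^5 - 94*h^4 - 741*h^3 - 258*h^2 + 2800*h + 2288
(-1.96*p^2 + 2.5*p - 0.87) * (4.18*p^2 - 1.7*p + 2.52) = -8.1928*p^4 + 13.782*p^3 - 12.8258*p^2 + 7.779*p - 2.1924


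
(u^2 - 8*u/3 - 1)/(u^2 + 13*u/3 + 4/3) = (u - 3)/(u + 4)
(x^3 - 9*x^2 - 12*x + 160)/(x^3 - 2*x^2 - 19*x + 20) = (x - 8)/(x - 1)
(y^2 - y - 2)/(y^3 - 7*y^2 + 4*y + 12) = 1/(y - 6)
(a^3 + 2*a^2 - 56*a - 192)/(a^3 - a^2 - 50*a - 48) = (a + 4)/(a + 1)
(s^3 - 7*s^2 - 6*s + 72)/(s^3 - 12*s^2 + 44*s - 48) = (s + 3)/(s - 2)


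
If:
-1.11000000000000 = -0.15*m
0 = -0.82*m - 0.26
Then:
No Solution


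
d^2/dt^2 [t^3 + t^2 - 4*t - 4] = 6*t + 2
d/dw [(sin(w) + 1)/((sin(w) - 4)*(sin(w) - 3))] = (-2*sin(w) + cos(w)^2 + 18)*cos(w)/((sin(w) - 4)^2*(sin(w) - 3)^2)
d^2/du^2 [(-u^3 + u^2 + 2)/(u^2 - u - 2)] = 4*(-u^3 + 3*u^2 - 9*u + 5)/(u^6 - 3*u^5 - 3*u^4 + 11*u^3 + 6*u^2 - 12*u - 8)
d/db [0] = 0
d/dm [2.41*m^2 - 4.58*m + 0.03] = 4.82*m - 4.58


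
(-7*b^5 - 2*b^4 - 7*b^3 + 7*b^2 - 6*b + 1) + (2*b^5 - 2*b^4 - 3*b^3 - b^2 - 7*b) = -5*b^5 - 4*b^4 - 10*b^3 + 6*b^2 - 13*b + 1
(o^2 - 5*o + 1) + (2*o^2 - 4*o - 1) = 3*o^2 - 9*o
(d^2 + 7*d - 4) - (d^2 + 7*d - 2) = -2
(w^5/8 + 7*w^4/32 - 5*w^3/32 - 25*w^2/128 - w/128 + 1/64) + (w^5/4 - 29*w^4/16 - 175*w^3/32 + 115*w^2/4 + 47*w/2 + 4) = 3*w^5/8 - 51*w^4/32 - 45*w^3/8 + 3655*w^2/128 + 3007*w/128 + 257/64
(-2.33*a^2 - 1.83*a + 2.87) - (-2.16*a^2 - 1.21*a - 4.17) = -0.17*a^2 - 0.62*a + 7.04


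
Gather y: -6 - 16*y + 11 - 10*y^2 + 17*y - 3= -10*y^2 + y + 2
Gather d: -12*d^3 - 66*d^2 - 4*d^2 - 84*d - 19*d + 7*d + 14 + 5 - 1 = -12*d^3 - 70*d^2 - 96*d + 18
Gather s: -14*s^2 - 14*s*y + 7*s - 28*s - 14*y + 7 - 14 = -14*s^2 + s*(-14*y - 21) - 14*y - 7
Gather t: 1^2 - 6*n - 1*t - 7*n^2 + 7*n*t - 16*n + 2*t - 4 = -7*n^2 - 22*n + t*(7*n + 1) - 3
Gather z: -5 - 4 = -9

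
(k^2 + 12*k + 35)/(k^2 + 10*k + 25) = (k + 7)/(k + 5)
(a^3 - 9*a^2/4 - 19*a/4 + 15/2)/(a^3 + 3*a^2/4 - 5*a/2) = (a - 3)/a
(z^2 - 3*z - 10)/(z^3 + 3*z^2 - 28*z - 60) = 1/(z + 6)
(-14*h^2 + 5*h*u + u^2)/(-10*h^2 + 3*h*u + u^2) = (7*h + u)/(5*h + u)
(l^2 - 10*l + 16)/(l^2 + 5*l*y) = (l^2 - 10*l + 16)/(l*(l + 5*y))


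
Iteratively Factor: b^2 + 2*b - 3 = (b + 3)*(b - 1)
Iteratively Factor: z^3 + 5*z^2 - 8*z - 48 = (z + 4)*(z^2 + z - 12) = (z - 3)*(z + 4)*(z + 4)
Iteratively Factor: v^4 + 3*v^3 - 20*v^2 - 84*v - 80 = (v + 2)*(v^3 + v^2 - 22*v - 40) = (v + 2)*(v + 4)*(v^2 - 3*v - 10) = (v - 5)*(v + 2)*(v + 4)*(v + 2)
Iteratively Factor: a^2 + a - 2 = (a + 2)*(a - 1)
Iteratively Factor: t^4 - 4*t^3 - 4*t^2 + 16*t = (t)*(t^3 - 4*t^2 - 4*t + 16) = t*(t + 2)*(t^2 - 6*t + 8) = t*(t - 4)*(t + 2)*(t - 2)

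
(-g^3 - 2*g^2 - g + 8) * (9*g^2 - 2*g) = -9*g^5 - 16*g^4 - 5*g^3 + 74*g^2 - 16*g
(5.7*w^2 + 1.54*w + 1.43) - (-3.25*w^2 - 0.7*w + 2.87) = 8.95*w^2 + 2.24*w - 1.44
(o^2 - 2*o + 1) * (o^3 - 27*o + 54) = o^5 - 2*o^4 - 26*o^3 + 108*o^2 - 135*o + 54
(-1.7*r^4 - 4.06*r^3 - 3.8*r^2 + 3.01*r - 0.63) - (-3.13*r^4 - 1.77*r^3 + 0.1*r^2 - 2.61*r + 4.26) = 1.43*r^4 - 2.29*r^3 - 3.9*r^2 + 5.62*r - 4.89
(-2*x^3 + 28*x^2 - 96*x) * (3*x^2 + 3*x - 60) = -6*x^5 + 78*x^4 - 84*x^3 - 1968*x^2 + 5760*x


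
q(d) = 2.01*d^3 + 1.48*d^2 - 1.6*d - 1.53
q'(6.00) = 233.24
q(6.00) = 476.31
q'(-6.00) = 197.72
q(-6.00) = -372.81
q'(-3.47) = 60.74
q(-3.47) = -62.14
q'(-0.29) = -1.95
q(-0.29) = -0.99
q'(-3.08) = 46.49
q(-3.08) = -41.29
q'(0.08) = -1.32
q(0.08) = -1.65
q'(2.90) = 57.70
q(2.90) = 55.30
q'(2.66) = 48.94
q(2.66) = 42.52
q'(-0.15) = -1.91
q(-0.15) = -1.26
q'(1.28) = 12.07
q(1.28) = 3.06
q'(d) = 6.03*d^2 + 2.96*d - 1.6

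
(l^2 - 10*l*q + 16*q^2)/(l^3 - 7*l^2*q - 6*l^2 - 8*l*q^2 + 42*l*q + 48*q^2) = (l - 2*q)/(l^2 + l*q - 6*l - 6*q)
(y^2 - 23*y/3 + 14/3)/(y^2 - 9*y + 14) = (y - 2/3)/(y - 2)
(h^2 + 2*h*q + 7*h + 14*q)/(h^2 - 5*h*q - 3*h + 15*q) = (h^2 + 2*h*q + 7*h + 14*q)/(h^2 - 5*h*q - 3*h + 15*q)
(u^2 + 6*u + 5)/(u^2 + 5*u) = (u + 1)/u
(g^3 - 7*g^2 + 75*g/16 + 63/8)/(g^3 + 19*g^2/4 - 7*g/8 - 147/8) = (4*g^2 - 21*g - 18)/(2*(2*g^2 + 13*g + 21))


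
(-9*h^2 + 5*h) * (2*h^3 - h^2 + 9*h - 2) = -18*h^5 + 19*h^4 - 86*h^3 + 63*h^2 - 10*h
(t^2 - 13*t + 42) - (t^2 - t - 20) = 62 - 12*t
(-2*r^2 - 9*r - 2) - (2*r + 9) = -2*r^2 - 11*r - 11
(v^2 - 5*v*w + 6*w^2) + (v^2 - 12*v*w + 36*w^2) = 2*v^2 - 17*v*w + 42*w^2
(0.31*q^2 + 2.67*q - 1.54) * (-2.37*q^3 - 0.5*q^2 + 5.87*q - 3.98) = -0.7347*q^5 - 6.4829*q^4 + 4.1345*q^3 + 15.2091*q^2 - 19.6664*q + 6.1292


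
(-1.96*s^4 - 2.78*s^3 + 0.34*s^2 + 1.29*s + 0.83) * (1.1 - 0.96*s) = 1.8816*s^5 + 0.512799999999999*s^4 - 3.3844*s^3 - 0.8644*s^2 + 0.6222*s + 0.913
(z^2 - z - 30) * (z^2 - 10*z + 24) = z^4 - 11*z^3 + 4*z^2 + 276*z - 720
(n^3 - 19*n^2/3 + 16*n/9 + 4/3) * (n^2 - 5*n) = n^5 - 34*n^4/3 + 301*n^3/9 - 68*n^2/9 - 20*n/3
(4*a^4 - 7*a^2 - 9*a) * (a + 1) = 4*a^5 + 4*a^4 - 7*a^3 - 16*a^2 - 9*a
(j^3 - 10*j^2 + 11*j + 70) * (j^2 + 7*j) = j^5 - 3*j^4 - 59*j^3 + 147*j^2 + 490*j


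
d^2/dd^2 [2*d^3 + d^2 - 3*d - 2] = 12*d + 2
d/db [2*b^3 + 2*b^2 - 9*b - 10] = 6*b^2 + 4*b - 9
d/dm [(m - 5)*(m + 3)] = 2*m - 2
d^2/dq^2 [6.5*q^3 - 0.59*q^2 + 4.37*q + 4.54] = 39.0*q - 1.18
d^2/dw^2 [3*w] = 0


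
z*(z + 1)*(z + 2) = z^3 + 3*z^2 + 2*z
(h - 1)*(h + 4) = h^2 + 3*h - 4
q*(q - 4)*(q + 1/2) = q^3 - 7*q^2/2 - 2*q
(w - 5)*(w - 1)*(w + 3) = w^3 - 3*w^2 - 13*w + 15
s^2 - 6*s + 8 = (s - 4)*(s - 2)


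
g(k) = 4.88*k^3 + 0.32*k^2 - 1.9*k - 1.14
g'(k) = 14.64*k^2 + 0.64*k - 1.9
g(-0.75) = -1.59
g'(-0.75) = 5.86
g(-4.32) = -380.39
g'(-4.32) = 268.55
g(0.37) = -1.55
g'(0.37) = 0.34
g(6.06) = 1085.12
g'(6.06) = 539.61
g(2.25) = 51.79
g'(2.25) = 73.66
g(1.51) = 13.52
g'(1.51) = 32.45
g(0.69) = -0.70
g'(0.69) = 5.51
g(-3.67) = -231.08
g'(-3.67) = 192.94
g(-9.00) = -3515.64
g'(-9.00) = 1178.18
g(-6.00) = -1032.30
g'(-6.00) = 521.30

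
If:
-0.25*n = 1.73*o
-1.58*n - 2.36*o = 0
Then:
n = 0.00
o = 0.00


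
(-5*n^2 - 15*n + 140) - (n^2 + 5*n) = -6*n^2 - 20*n + 140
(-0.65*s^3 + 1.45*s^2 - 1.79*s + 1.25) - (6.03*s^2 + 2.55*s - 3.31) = -0.65*s^3 - 4.58*s^2 - 4.34*s + 4.56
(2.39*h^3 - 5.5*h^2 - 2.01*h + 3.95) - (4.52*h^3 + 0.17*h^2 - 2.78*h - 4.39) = -2.13*h^3 - 5.67*h^2 + 0.77*h + 8.34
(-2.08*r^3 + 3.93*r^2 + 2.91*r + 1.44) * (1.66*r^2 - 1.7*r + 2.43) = -3.4528*r^5 + 10.0598*r^4 - 6.9048*r^3 + 6.9933*r^2 + 4.6233*r + 3.4992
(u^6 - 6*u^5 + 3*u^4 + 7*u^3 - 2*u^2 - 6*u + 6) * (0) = 0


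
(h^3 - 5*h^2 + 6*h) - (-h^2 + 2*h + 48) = h^3 - 4*h^2 + 4*h - 48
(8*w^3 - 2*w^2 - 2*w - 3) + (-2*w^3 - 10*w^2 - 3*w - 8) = 6*w^3 - 12*w^2 - 5*w - 11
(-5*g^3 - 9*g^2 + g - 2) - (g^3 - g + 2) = -6*g^3 - 9*g^2 + 2*g - 4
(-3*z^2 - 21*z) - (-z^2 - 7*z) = -2*z^2 - 14*z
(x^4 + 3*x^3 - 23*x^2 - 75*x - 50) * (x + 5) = x^5 + 8*x^4 - 8*x^3 - 190*x^2 - 425*x - 250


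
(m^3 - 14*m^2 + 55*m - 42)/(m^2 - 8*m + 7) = m - 6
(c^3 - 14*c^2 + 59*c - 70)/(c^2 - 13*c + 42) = (c^2 - 7*c + 10)/(c - 6)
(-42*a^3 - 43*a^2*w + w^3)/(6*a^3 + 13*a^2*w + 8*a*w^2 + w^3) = (-7*a + w)/(a + w)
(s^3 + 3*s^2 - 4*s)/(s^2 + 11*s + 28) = s*(s - 1)/(s + 7)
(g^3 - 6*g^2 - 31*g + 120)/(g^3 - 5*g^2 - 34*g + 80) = (g - 3)/(g - 2)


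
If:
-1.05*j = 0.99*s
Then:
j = -0.942857142857143*s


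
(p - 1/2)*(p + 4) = p^2 + 7*p/2 - 2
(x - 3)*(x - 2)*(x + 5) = x^3 - 19*x + 30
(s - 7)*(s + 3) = s^2 - 4*s - 21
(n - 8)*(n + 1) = n^2 - 7*n - 8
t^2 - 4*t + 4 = (t - 2)^2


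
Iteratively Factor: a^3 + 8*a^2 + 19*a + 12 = (a + 3)*(a^2 + 5*a + 4) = (a + 3)*(a + 4)*(a + 1)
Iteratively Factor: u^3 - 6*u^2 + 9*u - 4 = (u - 1)*(u^2 - 5*u + 4) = (u - 4)*(u - 1)*(u - 1)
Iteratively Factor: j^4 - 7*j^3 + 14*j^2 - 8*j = (j - 2)*(j^3 - 5*j^2 + 4*j) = (j - 2)*(j - 1)*(j^2 - 4*j) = j*(j - 2)*(j - 1)*(j - 4)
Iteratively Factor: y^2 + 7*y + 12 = (y + 4)*(y + 3)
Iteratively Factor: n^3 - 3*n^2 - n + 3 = (n - 1)*(n^2 - 2*n - 3) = (n - 3)*(n - 1)*(n + 1)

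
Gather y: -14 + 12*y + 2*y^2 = 2*y^2 + 12*y - 14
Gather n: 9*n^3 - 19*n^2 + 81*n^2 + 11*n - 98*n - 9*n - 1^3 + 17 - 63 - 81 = 9*n^3 + 62*n^2 - 96*n - 128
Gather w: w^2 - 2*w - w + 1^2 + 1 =w^2 - 3*w + 2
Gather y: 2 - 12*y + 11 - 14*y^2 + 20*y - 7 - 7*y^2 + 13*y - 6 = -21*y^2 + 21*y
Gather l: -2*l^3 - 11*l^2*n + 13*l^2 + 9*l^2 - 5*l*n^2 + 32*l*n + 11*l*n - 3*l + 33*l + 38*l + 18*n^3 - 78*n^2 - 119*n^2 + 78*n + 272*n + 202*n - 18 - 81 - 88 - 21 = -2*l^3 + l^2*(22 - 11*n) + l*(-5*n^2 + 43*n + 68) + 18*n^3 - 197*n^2 + 552*n - 208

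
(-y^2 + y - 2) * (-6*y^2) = 6*y^4 - 6*y^3 + 12*y^2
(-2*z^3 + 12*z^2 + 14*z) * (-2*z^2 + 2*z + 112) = 4*z^5 - 28*z^4 - 228*z^3 + 1372*z^2 + 1568*z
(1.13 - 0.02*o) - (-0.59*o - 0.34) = 0.57*o + 1.47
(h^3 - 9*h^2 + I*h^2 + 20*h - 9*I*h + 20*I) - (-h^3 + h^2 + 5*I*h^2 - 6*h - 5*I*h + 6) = 2*h^3 - 10*h^2 - 4*I*h^2 + 26*h - 4*I*h - 6 + 20*I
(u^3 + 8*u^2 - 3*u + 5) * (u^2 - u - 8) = u^5 + 7*u^4 - 19*u^3 - 56*u^2 + 19*u - 40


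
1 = 1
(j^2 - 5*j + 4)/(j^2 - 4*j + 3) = (j - 4)/(j - 3)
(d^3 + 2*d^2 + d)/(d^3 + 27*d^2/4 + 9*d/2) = 4*(d^2 + 2*d + 1)/(4*d^2 + 27*d + 18)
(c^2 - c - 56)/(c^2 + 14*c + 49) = (c - 8)/(c + 7)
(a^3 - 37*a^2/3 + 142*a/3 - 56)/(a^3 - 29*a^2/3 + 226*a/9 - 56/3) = 3*(a - 4)/(3*a - 4)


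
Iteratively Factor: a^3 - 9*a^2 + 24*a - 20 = (a - 5)*(a^2 - 4*a + 4) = (a - 5)*(a - 2)*(a - 2)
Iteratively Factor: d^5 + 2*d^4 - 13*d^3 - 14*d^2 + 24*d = (d - 3)*(d^4 + 5*d^3 + 2*d^2 - 8*d) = d*(d - 3)*(d^3 + 5*d^2 + 2*d - 8) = d*(d - 3)*(d + 4)*(d^2 + d - 2) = d*(d - 3)*(d + 2)*(d + 4)*(d - 1)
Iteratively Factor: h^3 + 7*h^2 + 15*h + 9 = (h + 3)*(h^2 + 4*h + 3) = (h + 3)^2*(h + 1)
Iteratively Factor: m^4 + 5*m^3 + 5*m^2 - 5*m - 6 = (m + 1)*(m^3 + 4*m^2 + m - 6) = (m + 1)*(m + 2)*(m^2 + 2*m - 3) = (m - 1)*(m + 1)*(m + 2)*(m + 3)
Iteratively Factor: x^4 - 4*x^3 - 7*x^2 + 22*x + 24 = (x - 4)*(x^3 - 7*x - 6) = (x - 4)*(x + 1)*(x^2 - x - 6) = (x - 4)*(x + 1)*(x + 2)*(x - 3)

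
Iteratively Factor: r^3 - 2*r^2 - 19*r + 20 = (r + 4)*(r^2 - 6*r + 5) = (r - 1)*(r + 4)*(r - 5)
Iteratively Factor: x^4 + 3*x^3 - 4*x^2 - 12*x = (x - 2)*(x^3 + 5*x^2 + 6*x) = x*(x - 2)*(x^2 + 5*x + 6) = x*(x - 2)*(x + 3)*(x + 2)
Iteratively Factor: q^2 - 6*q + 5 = (q - 5)*(q - 1)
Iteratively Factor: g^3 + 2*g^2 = (g + 2)*(g^2) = g*(g + 2)*(g)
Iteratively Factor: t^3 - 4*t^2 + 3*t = (t - 3)*(t^2 - t) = t*(t - 3)*(t - 1)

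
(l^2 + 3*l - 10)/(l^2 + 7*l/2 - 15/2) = 2*(l - 2)/(2*l - 3)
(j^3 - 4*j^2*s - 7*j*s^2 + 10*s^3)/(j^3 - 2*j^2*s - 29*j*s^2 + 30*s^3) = (-j^2 + 3*j*s + 10*s^2)/(-j^2 + j*s + 30*s^2)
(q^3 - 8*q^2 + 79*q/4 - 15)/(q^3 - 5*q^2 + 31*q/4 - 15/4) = (q - 4)/(q - 1)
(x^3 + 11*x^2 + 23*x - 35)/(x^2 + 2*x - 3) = (x^2 + 12*x + 35)/(x + 3)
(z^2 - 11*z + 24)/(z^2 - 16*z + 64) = (z - 3)/(z - 8)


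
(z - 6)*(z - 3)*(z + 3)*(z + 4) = z^4 - 2*z^3 - 33*z^2 + 18*z + 216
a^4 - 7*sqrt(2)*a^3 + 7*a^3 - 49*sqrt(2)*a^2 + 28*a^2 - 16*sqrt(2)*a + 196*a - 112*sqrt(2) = (a + 7)*(a - 4*sqrt(2))*(a - 2*sqrt(2))*(a - sqrt(2))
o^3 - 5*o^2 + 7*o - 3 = (o - 3)*(o - 1)^2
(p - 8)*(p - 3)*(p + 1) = p^3 - 10*p^2 + 13*p + 24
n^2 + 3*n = n*(n + 3)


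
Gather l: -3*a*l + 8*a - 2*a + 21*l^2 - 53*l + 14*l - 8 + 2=6*a + 21*l^2 + l*(-3*a - 39) - 6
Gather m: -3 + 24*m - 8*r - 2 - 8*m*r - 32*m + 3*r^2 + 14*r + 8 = m*(-8*r - 8) + 3*r^2 + 6*r + 3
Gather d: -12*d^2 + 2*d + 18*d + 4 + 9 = -12*d^2 + 20*d + 13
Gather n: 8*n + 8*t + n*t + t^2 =n*(t + 8) + t^2 + 8*t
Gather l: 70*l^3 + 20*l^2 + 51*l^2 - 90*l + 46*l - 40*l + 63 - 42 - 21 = 70*l^3 + 71*l^2 - 84*l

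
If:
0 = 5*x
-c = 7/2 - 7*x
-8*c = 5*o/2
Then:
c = -7/2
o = 56/5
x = 0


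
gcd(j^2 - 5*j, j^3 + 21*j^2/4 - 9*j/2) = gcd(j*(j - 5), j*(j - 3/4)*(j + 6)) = j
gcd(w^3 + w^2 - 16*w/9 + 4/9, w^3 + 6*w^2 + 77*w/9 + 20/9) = 1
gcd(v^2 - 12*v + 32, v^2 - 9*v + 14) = 1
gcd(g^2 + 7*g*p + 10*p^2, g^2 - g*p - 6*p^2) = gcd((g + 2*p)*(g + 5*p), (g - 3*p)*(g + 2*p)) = g + 2*p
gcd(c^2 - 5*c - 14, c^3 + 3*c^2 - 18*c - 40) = c + 2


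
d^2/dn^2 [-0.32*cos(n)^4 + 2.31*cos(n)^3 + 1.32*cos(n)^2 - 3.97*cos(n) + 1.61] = 5.12*cos(n)^4 - 20.79*cos(n)^3 - 9.12*cos(n)^2 + 17.83*cos(n) + 2.64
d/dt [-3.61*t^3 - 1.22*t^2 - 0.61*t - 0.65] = -10.83*t^2 - 2.44*t - 0.61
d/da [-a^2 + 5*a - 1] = 5 - 2*a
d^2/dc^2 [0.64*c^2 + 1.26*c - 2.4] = 1.28000000000000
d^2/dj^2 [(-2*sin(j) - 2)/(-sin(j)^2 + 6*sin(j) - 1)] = 2*(-sin(j)^5 - 10*sin(j)^4 + 26*sin(j)^3 - 32*sin(j)^2 - 49*sin(j) + 82)/(sin(j)^2 - 6*sin(j) + 1)^3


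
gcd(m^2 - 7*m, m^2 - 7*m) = m^2 - 7*m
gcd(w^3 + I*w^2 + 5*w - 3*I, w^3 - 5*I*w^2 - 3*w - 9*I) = 1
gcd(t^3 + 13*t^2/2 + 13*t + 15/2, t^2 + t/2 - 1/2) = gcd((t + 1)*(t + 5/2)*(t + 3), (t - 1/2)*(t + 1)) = t + 1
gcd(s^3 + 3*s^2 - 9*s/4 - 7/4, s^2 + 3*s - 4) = s - 1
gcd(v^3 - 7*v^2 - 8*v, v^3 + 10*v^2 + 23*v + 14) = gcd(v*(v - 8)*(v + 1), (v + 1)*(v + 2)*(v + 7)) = v + 1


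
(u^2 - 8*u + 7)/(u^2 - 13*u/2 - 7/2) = 2*(u - 1)/(2*u + 1)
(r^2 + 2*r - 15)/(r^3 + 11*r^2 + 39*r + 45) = (r - 3)/(r^2 + 6*r + 9)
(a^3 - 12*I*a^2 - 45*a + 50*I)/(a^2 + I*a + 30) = (a^2 - 7*I*a - 10)/(a + 6*I)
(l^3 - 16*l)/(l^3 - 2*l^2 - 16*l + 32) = l/(l - 2)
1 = 1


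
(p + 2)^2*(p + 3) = p^3 + 7*p^2 + 16*p + 12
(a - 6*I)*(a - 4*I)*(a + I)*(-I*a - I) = -I*a^4 - 9*a^3 - I*a^3 - 9*a^2 + 14*I*a^2 - 24*a + 14*I*a - 24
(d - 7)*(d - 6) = d^2 - 13*d + 42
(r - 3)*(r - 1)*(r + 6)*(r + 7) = r^4 + 9*r^3 - 7*r^2 - 129*r + 126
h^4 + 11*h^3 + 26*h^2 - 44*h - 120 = (h - 2)*(h + 2)*(h + 5)*(h + 6)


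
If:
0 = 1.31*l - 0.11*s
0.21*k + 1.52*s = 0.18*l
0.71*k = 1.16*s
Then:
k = 0.00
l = 0.00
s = 0.00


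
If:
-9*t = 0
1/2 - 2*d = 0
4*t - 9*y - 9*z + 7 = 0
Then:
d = 1/4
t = 0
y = 7/9 - z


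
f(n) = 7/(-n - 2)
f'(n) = 7/(-n - 2)^2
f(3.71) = -1.23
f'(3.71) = 0.21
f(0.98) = -2.35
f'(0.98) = 0.79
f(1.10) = -2.26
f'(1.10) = 0.73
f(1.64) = -1.92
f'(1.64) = 0.53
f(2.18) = -1.67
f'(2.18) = 0.40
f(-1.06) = -7.45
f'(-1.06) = 7.92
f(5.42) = -0.94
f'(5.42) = 0.13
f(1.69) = -1.90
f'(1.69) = 0.51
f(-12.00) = 0.70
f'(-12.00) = 0.07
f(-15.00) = 0.54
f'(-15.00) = 0.04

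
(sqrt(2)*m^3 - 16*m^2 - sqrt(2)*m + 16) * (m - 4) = sqrt(2)*m^4 - 16*m^3 - 4*sqrt(2)*m^3 - sqrt(2)*m^2 + 64*m^2 + 4*sqrt(2)*m + 16*m - 64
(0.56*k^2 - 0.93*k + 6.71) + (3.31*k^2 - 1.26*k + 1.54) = 3.87*k^2 - 2.19*k + 8.25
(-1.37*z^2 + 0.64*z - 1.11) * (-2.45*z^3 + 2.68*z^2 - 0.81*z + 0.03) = 3.3565*z^5 - 5.2396*z^4 + 5.5444*z^3 - 3.5343*z^2 + 0.9183*z - 0.0333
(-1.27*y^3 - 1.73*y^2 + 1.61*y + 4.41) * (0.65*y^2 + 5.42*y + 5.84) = -0.8255*y^5 - 8.0079*y^4 - 15.7469*y^3 + 1.4895*y^2 + 33.3046*y + 25.7544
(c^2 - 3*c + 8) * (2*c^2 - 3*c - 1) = 2*c^4 - 9*c^3 + 24*c^2 - 21*c - 8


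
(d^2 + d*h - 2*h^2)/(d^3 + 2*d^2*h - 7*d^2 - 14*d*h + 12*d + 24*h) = (d - h)/(d^2 - 7*d + 12)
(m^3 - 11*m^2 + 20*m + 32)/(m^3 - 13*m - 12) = (m - 8)/(m + 3)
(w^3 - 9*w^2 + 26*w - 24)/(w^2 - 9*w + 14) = (w^2 - 7*w + 12)/(w - 7)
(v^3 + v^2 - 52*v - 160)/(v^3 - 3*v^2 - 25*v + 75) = (v^2 - 4*v - 32)/(v^2 - 8*v + 15)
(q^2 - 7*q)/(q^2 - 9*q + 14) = q/(q - 2)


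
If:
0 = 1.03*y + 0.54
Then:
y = -0.52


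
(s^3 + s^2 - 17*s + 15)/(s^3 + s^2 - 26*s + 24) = (s^2 + 2*s - 15)/(s^2 + 2*s - 24)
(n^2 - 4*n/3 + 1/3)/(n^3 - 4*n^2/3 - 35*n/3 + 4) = (n - 1)/(n^2 - n - 12)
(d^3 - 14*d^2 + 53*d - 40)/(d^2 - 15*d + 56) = (d^2 - 6*d + 5)/(d - 7)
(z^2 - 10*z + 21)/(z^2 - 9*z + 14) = (z - 3)/(z - 2)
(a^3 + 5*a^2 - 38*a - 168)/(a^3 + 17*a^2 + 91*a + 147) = (a^2 - 2*a - 24)/(a^2 + 10*a + 21)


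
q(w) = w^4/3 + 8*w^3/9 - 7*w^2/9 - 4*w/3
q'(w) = 4*w^3/3 + 8*w^2/3 - 14*w/9 - 4/3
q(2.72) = 26.75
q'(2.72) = 41.00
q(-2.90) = -0.78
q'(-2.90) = -6.91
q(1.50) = 0.94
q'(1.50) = 6.83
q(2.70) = 25.94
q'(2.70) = 40.15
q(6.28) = 699.57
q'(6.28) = 424.30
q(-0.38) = 0.35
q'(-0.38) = -0.43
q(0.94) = -0.94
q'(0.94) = 0.67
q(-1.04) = -0.06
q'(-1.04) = 1.67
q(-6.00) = 220.00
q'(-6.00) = -184.00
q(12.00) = 8320.00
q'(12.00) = 2668.00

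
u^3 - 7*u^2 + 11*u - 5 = (u - 5)*(u - 1)^2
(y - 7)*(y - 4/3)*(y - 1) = y^3 - 28*y^2/3 + 53*y/3 - 28/3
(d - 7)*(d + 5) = d^2 - 2*d - 35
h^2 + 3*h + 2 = (h + 1)*(h + 2)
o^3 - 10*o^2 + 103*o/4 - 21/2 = (o - 6)*(o - 7/2)*(o - 1/2)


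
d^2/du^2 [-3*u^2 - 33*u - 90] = -6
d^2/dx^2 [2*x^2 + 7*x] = 4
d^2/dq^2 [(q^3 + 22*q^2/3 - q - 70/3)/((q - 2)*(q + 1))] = 8*(7*q^3 - 15*q^2 + 57*q - 29)/(3*(q^6 - 3*q^5 - 3*q^4 + 11*q^3 + 6*q^2 - 12*q - 8))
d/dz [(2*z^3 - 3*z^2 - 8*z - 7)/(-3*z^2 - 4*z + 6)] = 2*(-3*z^4 - 8*z^3 + 12*z^2 - 39*z - 38)/(9*z^4 + 24*z^3 - 20*z^2 - 48*z + 36)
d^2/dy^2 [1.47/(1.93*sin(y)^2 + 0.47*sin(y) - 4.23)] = (-21.902412*sin(y)^4 - 4.000311*sin(y)^3 - 15.474837*sin(y)^2 + 5.078115*sin(y) + 24.651312)/(1.93*sin(y)^2 + 0.47*sin(y) - 4.23)^3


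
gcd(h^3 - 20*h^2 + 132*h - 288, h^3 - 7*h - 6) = 1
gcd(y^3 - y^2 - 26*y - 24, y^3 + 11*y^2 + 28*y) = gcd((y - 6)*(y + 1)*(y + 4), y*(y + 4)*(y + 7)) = y + 4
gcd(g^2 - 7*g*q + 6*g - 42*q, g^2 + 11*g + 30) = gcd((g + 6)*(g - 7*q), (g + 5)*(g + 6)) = g + 6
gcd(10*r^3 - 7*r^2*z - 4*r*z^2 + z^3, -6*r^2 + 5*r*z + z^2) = -r + z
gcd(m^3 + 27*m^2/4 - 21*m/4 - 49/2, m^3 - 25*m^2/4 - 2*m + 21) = m^2 - m/4 - 7/2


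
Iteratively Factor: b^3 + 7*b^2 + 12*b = (b)*(b^2 + 7*b + 12) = b*(b + 4)*(b + 3)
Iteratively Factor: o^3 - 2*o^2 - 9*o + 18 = (o - 3)*(o^2 + o - 6) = (o - 3)*(o - 2)*(o + 3)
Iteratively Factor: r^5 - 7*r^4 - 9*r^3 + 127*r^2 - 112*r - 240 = (r - 5)*(r^4 - 2*r^3 - 19*r^2 + 32*r + 48) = (r - 5)*(r + 1)*(r^3 - 3*r^2 - 16*r + 48) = (r - 5)*(r + 1)*(r + 4)*(r^2 - 7*r + 12) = (r - 5)*(r - 4)*(r + 1)*(r + 4)*(r - 3)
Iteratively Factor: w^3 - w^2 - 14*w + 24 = (w - 2)*(w^2 + w - 12) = (w - 3)*(w - 2)*(w + 4)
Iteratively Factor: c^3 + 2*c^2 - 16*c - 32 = (c + 2)*(c^2 - 16) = (c - 4)*(c + 2)*(c + 4)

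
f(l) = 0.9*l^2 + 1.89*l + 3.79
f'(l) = 1.8*l + 1.89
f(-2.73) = 5.34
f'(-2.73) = -3.02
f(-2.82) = 5.62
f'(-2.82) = -3.19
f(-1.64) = 3.11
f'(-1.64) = -1.06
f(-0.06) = 3.68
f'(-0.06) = 1.78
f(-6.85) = 33.07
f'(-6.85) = -10.44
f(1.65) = 9.36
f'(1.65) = 4.86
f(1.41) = 8.24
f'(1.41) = 4.43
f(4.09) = 26.58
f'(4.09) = 9.25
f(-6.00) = 24.85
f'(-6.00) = -8.91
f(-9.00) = 59.68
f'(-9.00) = -14.31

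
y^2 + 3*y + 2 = (y + 1)*(y + 2)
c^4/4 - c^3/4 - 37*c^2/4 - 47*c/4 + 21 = (c/4 + 1)*(c - 7)*(c - 1)*(c + 3)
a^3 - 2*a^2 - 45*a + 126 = (a - 6)*(a - 3)*(a + 7)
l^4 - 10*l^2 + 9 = (l - 3)*(l - 1)*(l + 1)*(l + 3)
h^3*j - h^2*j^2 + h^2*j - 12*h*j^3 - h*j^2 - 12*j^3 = (h - 4*j)*(h + 3*j)*(h*j + j)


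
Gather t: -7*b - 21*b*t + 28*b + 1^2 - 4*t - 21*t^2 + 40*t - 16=21*b - 21*t^2 + t*(36 - 21*b) - 15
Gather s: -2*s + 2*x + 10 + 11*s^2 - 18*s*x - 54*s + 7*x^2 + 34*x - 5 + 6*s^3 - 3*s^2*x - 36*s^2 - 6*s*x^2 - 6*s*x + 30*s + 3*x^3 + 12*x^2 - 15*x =6*s^3 + s^2*(-3*x - 25) + s*(-6*x^2 - 24*x - 26) + 3*x^3 + 19*x^2 + 21*x + 5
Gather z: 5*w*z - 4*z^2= 5*w*z - 4*z^2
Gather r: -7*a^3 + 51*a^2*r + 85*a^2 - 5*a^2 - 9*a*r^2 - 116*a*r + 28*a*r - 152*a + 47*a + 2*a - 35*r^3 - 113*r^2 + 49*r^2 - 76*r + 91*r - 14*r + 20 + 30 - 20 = -7*a^3 + 80*a^2 - 103*a - 35*r^3 + r^2*(-9*a - 64) + r*(51*a^2 - 88*a + 1) + 30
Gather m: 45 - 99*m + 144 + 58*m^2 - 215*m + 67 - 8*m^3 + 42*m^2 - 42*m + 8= -8*m^3 + 100*m^2 - 356*m + 264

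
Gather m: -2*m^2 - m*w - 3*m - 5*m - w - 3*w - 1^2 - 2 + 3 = -2*m^2 + m*(-w - 8) - 4*w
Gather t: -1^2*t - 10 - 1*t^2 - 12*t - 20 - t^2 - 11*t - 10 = -2*t^2 - 24*t - 40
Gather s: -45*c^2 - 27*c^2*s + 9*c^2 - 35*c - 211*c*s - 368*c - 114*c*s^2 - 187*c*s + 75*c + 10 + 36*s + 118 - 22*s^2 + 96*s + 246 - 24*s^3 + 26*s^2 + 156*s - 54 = -36*c^2 - 328*c - 24*s^3 + s^2*(4 - 114*c) + s*(-27*c^2 - 398*c + 288) + 320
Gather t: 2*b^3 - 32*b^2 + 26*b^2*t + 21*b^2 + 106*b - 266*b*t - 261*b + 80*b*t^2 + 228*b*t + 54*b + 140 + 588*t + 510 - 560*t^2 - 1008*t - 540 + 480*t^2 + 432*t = 2*b^3 - 11*b^2 - 101*b + t^2*(80*b - 80) + t*(26*b^2 - 38*b + 12) + 110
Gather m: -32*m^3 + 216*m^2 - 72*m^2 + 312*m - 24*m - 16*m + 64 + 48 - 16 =-32*m^3 + 144*m^2 + 272*m + 96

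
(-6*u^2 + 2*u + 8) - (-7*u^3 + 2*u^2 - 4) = 7*u^3 - 8*u^2 + 2*u + 12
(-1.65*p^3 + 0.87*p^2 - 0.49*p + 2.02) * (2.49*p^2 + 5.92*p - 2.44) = -4.1085*p^5 - 7.6017*p^4 + 7.9563*p^3 + 0.00620000000000109*p^2 + 13.154*p - 4.9288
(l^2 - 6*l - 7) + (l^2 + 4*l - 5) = 2*l^2 - 2*l - 12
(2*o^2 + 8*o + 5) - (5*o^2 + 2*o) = -3*o^2 + 6*o + 5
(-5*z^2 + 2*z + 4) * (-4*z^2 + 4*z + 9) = 20*z^4 - 28*z^3 - 53*z^2 + 34*z + 36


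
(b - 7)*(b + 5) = b^2 - 2*b - 35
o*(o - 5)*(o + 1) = o^3 - 4*o^2 - 5*o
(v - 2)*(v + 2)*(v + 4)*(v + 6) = v^4 + 10*v^3 + 20*v^2 - 40*v - 96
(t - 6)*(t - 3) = t^2 - 9*t + 18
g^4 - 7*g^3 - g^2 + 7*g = g*(g - 7)*(g - 1)*(g + 1)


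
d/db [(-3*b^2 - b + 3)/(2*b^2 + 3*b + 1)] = (-7*b^2 - 18*b - 10)/(4*b^4 + 12*b^3 + 13*b^2 + 6*b + 1)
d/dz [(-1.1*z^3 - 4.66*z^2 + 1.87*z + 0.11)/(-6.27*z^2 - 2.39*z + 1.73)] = (6.897*z^4 + 5.25800000000001*z^3 + 17.1533*z^2 - 14.7442*z + 3.498)/(39.3129*z^4 + 29.9706*z^3 - 15.9821*z^2 - 8.2694*z + 2.9929)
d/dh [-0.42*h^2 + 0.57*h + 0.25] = 0.57 - 0.84*h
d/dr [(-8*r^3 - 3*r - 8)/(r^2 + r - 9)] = (-8*r^4 - 16*r^3 + 219*r^2 + 16*r + 35)/(r^4 + 2*r^3 - 17*r^2 - 18*r + 81)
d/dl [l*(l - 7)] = 2*l - 7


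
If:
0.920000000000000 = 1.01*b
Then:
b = 0.91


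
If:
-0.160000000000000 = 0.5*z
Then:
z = -0.32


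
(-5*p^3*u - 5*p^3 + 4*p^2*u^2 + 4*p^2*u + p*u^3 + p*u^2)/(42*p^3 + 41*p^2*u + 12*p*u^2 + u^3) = p*(-5*p^2*u - 5*p^2 + 4*p*u^2 + 4*p*u + u^3 + u^2)/(42*p^3 + 41*p^2*u + 12*p*u^2 + u^3)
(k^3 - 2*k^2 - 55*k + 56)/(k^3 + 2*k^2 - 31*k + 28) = (k - 8)/(k - 4)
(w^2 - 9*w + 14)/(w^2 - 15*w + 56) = (w - 2)/(w - 8)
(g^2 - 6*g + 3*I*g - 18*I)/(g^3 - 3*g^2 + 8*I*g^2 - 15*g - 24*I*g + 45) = (g - 6)/(g^2 + g*(-3 + 5*I) - 15*I)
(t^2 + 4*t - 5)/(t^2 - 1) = (t + 5)/(t + 1)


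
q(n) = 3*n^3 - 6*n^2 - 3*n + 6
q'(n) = 9*n^2 - 12*n - 3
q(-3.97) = -264.37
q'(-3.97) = 186.49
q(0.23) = 5.03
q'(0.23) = -5.28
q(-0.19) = 6.33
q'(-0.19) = -0.40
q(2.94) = 21.55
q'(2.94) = 39.51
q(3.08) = 27.50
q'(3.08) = 45.42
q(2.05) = 0.48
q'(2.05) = 10.22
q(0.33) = 4.46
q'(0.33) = -5.98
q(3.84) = 75.88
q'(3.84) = 83.63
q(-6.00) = -840.00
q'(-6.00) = 393.00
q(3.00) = 24.00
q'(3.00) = 42.00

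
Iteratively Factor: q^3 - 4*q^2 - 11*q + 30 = (q - 5)*(q^2 + q - 6) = (q - 5)*(q + 3)*(q - 2)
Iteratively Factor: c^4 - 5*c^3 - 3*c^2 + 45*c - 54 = (c + 3)*(c^3 - 8*c^2 + 21*c - 18) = (c - 3)*(c + 3)*(c^2 - 5*c + 6) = (c - 3)^2*(c + 3)*(c - 2)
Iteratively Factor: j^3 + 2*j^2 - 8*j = (j + 4)*(j^2 - 2*j) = (j - 2)*(j + 4)*(j)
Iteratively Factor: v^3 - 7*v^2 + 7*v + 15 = (v + 1)*(v^2 - 8*v + 15) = (v - 5)*(v + 1)*(v - 3)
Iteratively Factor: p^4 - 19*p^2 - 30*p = (p + 3)*(p^3 - 3*p^2 - 10*p) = (p + 2)*(p + 3)*(p^2 - 5*p) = p*(p + 2)*(p + 3)*(p - 5)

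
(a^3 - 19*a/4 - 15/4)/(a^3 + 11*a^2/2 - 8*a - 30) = (2*a^2 + 5*a + 3)/(2*(a^2 + 8*a + 12))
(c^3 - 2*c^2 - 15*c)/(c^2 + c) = (c^2 - 2*c - 15)/(c + 1)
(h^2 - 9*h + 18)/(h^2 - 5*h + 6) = (h - 6)/(h - 2)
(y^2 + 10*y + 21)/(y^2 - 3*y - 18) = (y + 7)/(y - 6)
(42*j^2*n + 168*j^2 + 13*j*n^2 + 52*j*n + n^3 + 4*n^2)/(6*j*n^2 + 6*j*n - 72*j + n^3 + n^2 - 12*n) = (7*j + n)/(n - 3)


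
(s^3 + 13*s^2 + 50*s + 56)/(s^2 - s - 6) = (s^2 + 11*s + 28)/(s - 3)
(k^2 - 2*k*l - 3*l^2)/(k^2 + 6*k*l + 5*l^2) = (k - 3*l)/(k + 5*l)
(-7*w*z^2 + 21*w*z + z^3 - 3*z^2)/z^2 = -7*w + 21*w/z + z - 3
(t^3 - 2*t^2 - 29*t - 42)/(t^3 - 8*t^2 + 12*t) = (t^3 - 2*t^2 - 29*t - 42)/(t*(t^2 - 8*t + 12))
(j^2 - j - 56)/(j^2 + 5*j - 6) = (j^2 - j - 56)/(j^2 + 5*j - 6)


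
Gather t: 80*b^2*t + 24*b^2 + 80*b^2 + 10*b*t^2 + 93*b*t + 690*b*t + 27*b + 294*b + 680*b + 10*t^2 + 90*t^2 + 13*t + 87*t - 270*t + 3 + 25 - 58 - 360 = 104*b^2 + 1001*b + t^2*(10*b + 100) + t*(80*b^2 + 783*b - 170) - 390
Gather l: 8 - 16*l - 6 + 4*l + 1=3 - 12*l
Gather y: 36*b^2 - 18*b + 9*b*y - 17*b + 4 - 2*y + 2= 36*b^2 - 35*b + y*(9*b - 2) + 6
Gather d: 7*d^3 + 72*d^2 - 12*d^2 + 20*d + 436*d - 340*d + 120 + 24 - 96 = 7*d^3 + 60*d^2 + 116*d + 48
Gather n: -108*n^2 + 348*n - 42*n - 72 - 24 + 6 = -108*n^2 + 306*n - 90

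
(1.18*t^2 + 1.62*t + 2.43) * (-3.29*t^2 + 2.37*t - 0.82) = -3.8822*t^4 - 2.5332*t^3 - 5.1229*t^2 + 4.4307*t - 1.9926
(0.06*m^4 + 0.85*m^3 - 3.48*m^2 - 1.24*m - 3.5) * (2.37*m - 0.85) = 0.1422*m^5 + 1.9635*m^4 - 8.9701*m^3 + 0.0191999999999997*m^2 - 7.241*m + 2.975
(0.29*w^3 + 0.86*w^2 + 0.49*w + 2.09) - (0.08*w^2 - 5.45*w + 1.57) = 0.29*w^3 + 0.78*w^2 + 5.94*w + 0.52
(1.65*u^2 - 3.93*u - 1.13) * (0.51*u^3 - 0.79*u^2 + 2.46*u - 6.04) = 0.8415*u^5 - 3.3078*u^4 + 6.5874*u^3 - 18.7411*u^2 + 20.9574*u + 6.8252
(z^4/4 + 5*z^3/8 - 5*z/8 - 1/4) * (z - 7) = z^5/4 - 9*z^4/8 - 35*z^3/8 - 5*z^2/8 + 33*z/8 + 7/4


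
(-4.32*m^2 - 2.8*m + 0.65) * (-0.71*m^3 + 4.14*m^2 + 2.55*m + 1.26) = 3.0672*m^5 - 15.8968*m^4 - 23.0695*m^3 - 9.8922*m^2 - 1.8705*m + 0.819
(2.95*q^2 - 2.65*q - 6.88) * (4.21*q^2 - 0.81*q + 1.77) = 12.4195*q^4 - 13.546*q^3 - 21.5968*q^2 + 0.8823*q - 12.1776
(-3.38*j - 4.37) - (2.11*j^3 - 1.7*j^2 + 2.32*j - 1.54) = -2.11*j^3 + 1.7*j^2 - 5.7*j - 2.83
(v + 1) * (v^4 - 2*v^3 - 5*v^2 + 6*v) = v^5 - v^4 - 7*v^3 + v^2 + 6*v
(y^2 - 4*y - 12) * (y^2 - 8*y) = y^4 - 12*y^3 + 20*y^2 + 96*y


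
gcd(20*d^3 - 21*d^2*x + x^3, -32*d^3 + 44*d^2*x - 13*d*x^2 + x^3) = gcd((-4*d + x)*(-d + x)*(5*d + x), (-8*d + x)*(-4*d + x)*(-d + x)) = 4*d^2 - 5*d*x + x^2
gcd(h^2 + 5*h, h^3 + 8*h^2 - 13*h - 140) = h + 5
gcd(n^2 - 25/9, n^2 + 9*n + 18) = 1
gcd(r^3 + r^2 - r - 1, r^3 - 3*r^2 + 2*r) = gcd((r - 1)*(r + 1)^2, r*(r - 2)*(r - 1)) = r - 1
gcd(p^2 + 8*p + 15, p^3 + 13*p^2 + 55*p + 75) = p^2 + 8*p + 15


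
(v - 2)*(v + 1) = v^2 - v - 2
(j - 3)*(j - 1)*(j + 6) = j^3 + 2*j^2 - 21*j + 18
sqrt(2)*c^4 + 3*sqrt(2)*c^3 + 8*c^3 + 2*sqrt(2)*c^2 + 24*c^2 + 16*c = c*(c + 2)*(c + 4*sqrt(2))*(sqrt(2)*c + sqrt(2))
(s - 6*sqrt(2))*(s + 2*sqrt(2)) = s^2 - 4*sqrt(2)*s - 24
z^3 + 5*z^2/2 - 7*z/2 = z*(z - 1)*(z + 7/2)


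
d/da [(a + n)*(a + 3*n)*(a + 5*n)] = 3*a^2 + 18*a*n + 23*n^2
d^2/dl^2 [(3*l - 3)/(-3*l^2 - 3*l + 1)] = 54*(l*(3*l^2 + 3*l - 1) - (l - 1)*(2*l + 1)^2)/(3*l^2 + 3*l - 1)^3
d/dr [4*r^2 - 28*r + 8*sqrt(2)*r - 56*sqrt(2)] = 8*r - 28 + 8*sqrt(2)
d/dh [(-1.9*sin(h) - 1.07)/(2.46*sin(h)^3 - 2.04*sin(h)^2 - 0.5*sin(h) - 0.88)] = (9.348*sin(h)^3 + 4.0206*sin(h)^2 - 4.3656*sin(h) + 1.137)*cos(h)/(6.0516*sin(h)^6 - 10.0368*sin(h)^5 + 1.7016*sin(h)^4 - 2.2896*sin(h)^3 + 3.8404*sin(h)^2 + 0.88*sin(h) + 0.7744)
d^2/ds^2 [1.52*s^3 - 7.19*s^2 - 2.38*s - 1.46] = 9.12*s - 14.38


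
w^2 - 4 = (w - 2)*(w + 2)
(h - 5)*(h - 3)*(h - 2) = h^3 - 10*h^2 + 31*h - 30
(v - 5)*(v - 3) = v^2 - 8*v + 15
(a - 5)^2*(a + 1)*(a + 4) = a^4 - 5*a^3 - 21*a^2 + 85*a + 100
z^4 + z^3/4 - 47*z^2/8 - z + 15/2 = (z - 2)*(z - 5/4)*(z + 3/2)*(z + 2)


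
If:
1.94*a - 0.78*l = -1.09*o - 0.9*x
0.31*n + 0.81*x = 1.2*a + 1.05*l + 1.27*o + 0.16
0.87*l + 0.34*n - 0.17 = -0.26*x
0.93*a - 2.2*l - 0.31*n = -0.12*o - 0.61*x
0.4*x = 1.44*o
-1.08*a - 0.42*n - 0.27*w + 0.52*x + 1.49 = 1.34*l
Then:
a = 0.56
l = -0.51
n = 2.75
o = -0.34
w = -0.81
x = -1.23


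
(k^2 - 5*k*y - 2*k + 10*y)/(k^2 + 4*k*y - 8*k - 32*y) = (k^2 - 5*k*y - 2*k + 10*y)/(k^2 + 4*k*y - 8*k - 32*y)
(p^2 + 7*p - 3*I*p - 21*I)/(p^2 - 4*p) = (p^2 + p*(7 - 3*I) - 21*I)/(p*(p - 4))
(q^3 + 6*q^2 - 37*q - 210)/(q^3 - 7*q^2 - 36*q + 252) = (q^2 + 12*q + 35)/(q^2 - q - 42)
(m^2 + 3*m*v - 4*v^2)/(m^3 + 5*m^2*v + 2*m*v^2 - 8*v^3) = 1/(m + 2*v)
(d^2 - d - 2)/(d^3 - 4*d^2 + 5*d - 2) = (d + 1)/(d^2 - 2*d + 1)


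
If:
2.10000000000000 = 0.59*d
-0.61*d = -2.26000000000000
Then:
No Solution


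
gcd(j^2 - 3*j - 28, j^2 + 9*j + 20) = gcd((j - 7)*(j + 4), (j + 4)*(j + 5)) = j + 4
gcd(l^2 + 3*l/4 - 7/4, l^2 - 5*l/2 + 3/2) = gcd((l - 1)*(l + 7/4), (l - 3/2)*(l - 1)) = l - 1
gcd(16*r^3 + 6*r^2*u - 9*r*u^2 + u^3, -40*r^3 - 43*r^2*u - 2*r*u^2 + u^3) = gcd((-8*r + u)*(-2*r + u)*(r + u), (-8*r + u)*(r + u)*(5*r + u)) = 8*r^2 + 7*r*u - u^2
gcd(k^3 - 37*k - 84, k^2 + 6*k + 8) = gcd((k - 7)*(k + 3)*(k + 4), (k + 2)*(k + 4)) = k + 4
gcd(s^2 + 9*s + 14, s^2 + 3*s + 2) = s + 2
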